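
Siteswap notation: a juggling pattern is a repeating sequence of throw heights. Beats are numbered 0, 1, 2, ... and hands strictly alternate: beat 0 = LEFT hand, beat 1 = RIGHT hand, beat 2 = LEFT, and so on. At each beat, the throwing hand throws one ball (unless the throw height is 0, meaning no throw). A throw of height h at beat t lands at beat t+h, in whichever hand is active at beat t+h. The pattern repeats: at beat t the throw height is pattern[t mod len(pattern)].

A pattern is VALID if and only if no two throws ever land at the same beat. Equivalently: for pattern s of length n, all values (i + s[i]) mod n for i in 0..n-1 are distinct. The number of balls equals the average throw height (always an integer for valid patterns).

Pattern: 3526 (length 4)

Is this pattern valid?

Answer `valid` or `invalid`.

Answer: valid

Derivation:
i=0: (i + s[i]) mod n = (0 + 3) mod 4 = 3
i=1: (i + s[i]) mod n = (1 + 5) mod 4 = 2
i=2: (i + s[i]) mod n = (2 + 2) mod 4 = 0
i=3: (i + s[i]) mod n = (3 + 6) mod 4 = 1
Residues: [3, 2, 0, 1], distinct: True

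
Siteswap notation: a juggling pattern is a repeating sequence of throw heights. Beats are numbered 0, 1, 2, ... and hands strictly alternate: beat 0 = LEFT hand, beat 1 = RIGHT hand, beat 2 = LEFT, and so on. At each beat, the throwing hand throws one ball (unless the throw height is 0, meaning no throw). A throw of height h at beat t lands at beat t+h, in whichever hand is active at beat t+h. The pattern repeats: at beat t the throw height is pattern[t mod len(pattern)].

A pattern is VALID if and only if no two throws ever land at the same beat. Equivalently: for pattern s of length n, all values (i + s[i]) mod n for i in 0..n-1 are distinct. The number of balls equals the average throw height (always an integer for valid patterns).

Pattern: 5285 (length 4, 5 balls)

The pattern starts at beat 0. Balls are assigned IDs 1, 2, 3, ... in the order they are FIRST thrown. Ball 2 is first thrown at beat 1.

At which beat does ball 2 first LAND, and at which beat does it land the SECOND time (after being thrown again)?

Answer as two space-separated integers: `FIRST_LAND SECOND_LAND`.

Beat 0 (L): throw ball1 h=5 -> lands@5:R; in-air after throw: [b1@5:R]
Beat 1 (R): throw ball2 h=2 -> lands@3:R; in-air after throw: [b2@3:R b1@5:R]
Beat 2 (L): throw ball3 h=8 -> lands@10:L; in-air after throw: [b2@3:R b1@5:R b3@10:L]
Beat 3 (R): throw ball2 h=5 -> lands@8:L; in-air after throw: [b1@5:R b2@8:L b3@10:L]
Beat 4 (L): throw ball4 h=5 -> lands@9:R; in-air after throw: [b1@5:R b2@8:L b4@9:R b3@10:L]
Beat 5 (R): throw ball1 h=2 -> lands@7:R; in-air after throw: [b1@7:R b2@8:L b4@9:R b3@10:L]
Beat 6 (L): throw ball5 h=8 -> lands@14:L; in-air after throw: [b1@7:R b2@8:L b4@9:R b3@10:L b5@14:L]
Beat 7 (R): throw ball1 h=5 -> lands@12:L; in-air after throw: [b2@8:L b4@9:R b3@10:L b1@12:L b5@14:L]
Beat 8 (L): throw ball2 h=5 -> lands@13:R; in-air after throw: [b4@9:R b3@10:L b1@12:L b2@13:R b5@14:L]
Ball 2: thrown@1 h=2 -> first land @3; rethrown@3 h=5 -> second land @8

Answer: 3 8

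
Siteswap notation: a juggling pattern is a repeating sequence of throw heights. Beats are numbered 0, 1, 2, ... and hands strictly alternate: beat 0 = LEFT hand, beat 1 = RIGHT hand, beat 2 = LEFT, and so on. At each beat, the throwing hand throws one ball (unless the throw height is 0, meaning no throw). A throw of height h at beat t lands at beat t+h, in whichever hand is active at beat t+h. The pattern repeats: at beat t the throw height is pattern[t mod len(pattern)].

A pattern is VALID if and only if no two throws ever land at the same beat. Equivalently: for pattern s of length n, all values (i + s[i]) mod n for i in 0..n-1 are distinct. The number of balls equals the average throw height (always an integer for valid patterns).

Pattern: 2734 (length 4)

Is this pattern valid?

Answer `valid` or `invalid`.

i=0: (i + s[i]) mod n = (0 + 2) mod 4 = 2
i=1: (i + s[i]) mod n = (1 + 7) mod 4 = 0
i=2: (i + s[i]) mod n = (2 + 3) mod 4 = 1
i=3: (i + s[i]) mod n = (3 + 4) mod 4 = 3
Residues: [2, 0, 1, 3], distinct: True

Answer: valid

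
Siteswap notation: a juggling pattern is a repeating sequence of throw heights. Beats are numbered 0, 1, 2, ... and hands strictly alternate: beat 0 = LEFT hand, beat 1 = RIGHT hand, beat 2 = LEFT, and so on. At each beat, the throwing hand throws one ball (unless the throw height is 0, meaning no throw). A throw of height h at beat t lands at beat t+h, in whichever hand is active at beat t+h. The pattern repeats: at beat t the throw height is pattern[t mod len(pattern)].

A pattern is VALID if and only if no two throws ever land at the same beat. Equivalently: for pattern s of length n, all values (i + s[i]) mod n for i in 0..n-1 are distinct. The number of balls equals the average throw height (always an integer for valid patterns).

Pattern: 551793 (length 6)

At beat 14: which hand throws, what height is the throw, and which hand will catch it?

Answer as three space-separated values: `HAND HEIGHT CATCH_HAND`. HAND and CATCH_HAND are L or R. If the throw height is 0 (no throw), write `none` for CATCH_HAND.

Answer: L 1 R

Derivation:
Beat 14: 14 mod 2 = 0, so hand = L
Throw height = pattern[14 mod 6] = pattern[2] = 1
Lands at beat 14+1=15, 15 mod 2 = 1, so catch hand = R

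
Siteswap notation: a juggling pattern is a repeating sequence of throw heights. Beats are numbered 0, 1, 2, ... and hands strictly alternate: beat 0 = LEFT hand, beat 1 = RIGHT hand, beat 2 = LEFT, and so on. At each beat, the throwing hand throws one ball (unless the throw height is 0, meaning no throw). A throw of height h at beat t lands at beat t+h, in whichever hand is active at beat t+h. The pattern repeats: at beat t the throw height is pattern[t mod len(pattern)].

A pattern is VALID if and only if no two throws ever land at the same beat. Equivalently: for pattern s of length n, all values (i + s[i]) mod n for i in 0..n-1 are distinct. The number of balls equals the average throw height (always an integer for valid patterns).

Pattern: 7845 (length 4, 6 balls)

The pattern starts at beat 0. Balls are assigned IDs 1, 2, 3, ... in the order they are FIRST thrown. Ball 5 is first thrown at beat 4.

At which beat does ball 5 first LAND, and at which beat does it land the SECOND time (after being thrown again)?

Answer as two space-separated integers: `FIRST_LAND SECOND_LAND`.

Beat 0 (L): throw ball1 h=7 -> lands@7:R; in-air after throw: [b1@7:R]
Beat 1 (R): throw ball2 h=8 -> lands@9:R; in-air after throw: [b1@7:R b2@9:R]
Beat 2 (L): throw ball3 h=4 -> lands@6:L; in-air after throw: [b3@6:L b1@7:R b2@9:R]
Beat 3 (R): throw ball4 h=5 -> lands@8:L; in-air after throw: [b3@6:L b1@7:R b4@8:L b2@9:R]
Beat 4 (L): throw ball5 h=7 -> lands@11:R; in-air after throw: [b3@6:L b1@7:R b4@8:L b2@9:R b5@11:R]
Beat 5 (R): throw ball6 h=8 -> lands@13:R; in-air after throw: [b3@6:L b1@7:R b4@8:L b2@9:R b5@11:R b6@13:R]
Beat 6 (L): throw ball3 h=4 -> lands@10:L; in-air after throw: [b1@7:R b4@8:L b2@9:R b3@10:L b5@11:R b6@13:R]
Beat 7 (R): throw ball1 h=5 -> lands@12:L; in-air after throw: [b4@8:L b2@9:R b3@10:L b5@11:R b1@12:L b6@13:R]
Beat 8 (L): throw ball4 h=7 -> lands@15:R; in-air after throw: [b2@9:R b3@10:L b5@11:R b1@12:L b6@13:R b4@15:R]
Beat 9 (R): throw ball2 h=8 -> lands@17:R; in-air after throw: [b3@10:L b5@11:R b1@12:L b6@13:R b4@15:R b2@17:R]
Beat 10 (L): throw ball3 h=4 -> lands@14:L; in-air after throw: [b5@11:R b1@12:L b6@13:R b3@14:L b4@15:R b2@17:R]
Beat 11 (R): throw ball5 h=5 -> lands@16:L; in-air after throw: [b1@12:L b6@13:R b3@14:L b4@15:R b5@16:L b2@17:R]
Beat 12 (L): throw ball1 h=7 -> lands@19:R; in-air after throw: [b6@13:R b3@14:L b4@15:R b5@16:L b2@17:R b1@19:R]
Beat 13 (R): throw ball6 h=8 -> lands@21:R; in-air after throw: [b3@14:L b4@15:R b5@16:L b2@17:R b1@19:R b6@21:R]
Beat 14 (L): throw ball3 h=4 -> lands@18:L; in-air after throw: [b4@15:R b5@16:L b2@17:R b3@18:L b1@19:R b6@21:R]
Beat 15 (R): throw ball4 h=5 -> lands@20:L; in-air after throw: [b5@16:L b2@17:R b3@18:L b1@19:R b4@20:L b6@21:R]
Beat 16 (L): throw ball5 h=7 -> lands@23:R; in-air after throw: [b2@17:R b3@18:L b1@19:R b4@20:L b6@21:R b5@23:R]
Ball 5: thrown@4 h=7 -> first land @11; rethrown@11 h=5 -> second land @16

Answer: 11 16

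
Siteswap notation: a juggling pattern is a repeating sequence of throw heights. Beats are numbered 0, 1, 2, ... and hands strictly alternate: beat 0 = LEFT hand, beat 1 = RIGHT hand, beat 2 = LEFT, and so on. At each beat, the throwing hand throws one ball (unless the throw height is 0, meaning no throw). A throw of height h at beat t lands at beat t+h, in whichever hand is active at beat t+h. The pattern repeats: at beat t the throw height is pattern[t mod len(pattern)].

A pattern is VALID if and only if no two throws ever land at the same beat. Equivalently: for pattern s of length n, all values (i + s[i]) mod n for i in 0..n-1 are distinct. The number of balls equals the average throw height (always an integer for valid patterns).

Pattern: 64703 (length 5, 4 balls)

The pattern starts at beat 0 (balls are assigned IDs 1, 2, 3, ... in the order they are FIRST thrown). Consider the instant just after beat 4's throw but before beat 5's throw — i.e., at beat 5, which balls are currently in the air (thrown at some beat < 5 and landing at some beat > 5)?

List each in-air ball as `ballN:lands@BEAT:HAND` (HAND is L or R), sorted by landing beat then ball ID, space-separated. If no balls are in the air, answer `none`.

Answer: ball1:lands@6:L ball4:lands@7:R ball3:lands@9:R

Derivation:
Beat 0 (L): throw ball1 h=6 -> lands@6:L; in-air after throw: [b1@6:L]
Beat 1 (R): throw ball2 h=4 -> lands@5:R; in-air after throw: [b2@5:R b1@6:L]
Beat 2 (L): throw ball3 h=7 -> lands@9:R; in-air after throw: [b2@5:R b1@6:L b3@9:R]
Beat 4 (L): throw ball4 h=3 -> lands@7:R; in-air after throw: [b2@5:R b1@6:L b4@7:R b3@9:R]
Beat 5 (R): throw ball2 h=6 -> lands@11:R; in-air after throw: [b1@6:L b4@7:R b3@9:R b2@11:R]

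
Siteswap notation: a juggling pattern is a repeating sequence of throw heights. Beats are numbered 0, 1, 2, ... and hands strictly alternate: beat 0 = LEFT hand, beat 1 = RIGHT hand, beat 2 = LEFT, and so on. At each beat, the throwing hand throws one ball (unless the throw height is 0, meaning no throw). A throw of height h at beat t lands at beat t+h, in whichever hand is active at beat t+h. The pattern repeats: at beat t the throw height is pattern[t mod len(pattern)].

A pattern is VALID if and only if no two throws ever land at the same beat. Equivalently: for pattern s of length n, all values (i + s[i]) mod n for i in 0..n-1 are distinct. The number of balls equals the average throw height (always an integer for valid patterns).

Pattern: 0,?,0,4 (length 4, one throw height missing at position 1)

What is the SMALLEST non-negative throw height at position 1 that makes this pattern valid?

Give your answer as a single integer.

Answer: 0

Derivation:
i=0: (0 + 0) mod 4 = 0
i=1: s[i]=? (unknown)
i=2: (2 + 0) mod 4 = 2
i=3: (3 + 4) mod 4 = 3
Known residues: [0, 2, 3]; need a permutation of 0..3, so missing residue r = 1
Need (1 + s) mod 4 = 1; smallest s = (1 - 1) mod 4 = 0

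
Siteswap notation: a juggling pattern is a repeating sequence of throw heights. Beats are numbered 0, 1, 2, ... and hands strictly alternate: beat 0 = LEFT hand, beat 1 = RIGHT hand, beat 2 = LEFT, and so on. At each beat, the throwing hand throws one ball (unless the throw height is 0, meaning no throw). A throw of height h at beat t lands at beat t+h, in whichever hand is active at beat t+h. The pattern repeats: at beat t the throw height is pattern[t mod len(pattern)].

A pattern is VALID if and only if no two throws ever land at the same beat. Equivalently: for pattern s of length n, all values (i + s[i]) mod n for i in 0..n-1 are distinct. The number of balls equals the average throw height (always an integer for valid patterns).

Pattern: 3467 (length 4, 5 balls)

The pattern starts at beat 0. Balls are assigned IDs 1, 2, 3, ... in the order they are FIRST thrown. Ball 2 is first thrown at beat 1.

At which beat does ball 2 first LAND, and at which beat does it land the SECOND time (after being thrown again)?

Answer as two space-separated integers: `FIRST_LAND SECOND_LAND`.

Answer: 5 9

Derivation:
Beat 0 (L): throw ball1 h=3 -> lands@3:R; in-air after throw: [b1@3:R]
Beat 1 (R): throw ball2 h=4 -> lands@5:R; in-air after throw: [b1@3:R b2@5:R]
Beat 2 (L): throw ball3 h=6 -> lands@8:L; in-air after throw: [b1@3:R b2@5:R b3@8:L]
Beat 3 (R): throw ball1 h=7 -> lands@10:L; in-air after throw: [b2@5:R b3@8:L b1@10:L]
Beat 4 (L): throw ball4 h=3 -> lands@7:R; in-air after throw: [b2@5:R b4@7:R b3@8:L b1@10:L]
Beat 5 (R): throw ball2 h=4 -> lands@9:R; in-air after throw: [b4@7:R b3@8:L b2@9:R b1@10:L]
Beat 6 (L): throw ball5 h=6 -> lands@12:L; in-air after throw: [b4@7:R b3@8:L b2@9:R b1@10:L b5@12:L]
Beat 7 (R): throw ball4 h=7 -> lands@14:L; in-air after throw: [b3@8:L b2@9:R b1@10:L b5@12:L b4@14:L]
Beat 8 (L): throw ball3 h=3 -> lands@11:R; in-air after throw: [b2@9:R b1@10:L b3@11:R b5@12:L b4@14:L]
Beat 9 (R): throw ball2 h=4 -> lands@13:R; in-air after throw: [b1@10:L b3@11:R b5@12:L b2@13:R b4@14:L]
Ball 2: thrown@1 h=4 -> first land @5; rethrown@5 h=4 -> second land @9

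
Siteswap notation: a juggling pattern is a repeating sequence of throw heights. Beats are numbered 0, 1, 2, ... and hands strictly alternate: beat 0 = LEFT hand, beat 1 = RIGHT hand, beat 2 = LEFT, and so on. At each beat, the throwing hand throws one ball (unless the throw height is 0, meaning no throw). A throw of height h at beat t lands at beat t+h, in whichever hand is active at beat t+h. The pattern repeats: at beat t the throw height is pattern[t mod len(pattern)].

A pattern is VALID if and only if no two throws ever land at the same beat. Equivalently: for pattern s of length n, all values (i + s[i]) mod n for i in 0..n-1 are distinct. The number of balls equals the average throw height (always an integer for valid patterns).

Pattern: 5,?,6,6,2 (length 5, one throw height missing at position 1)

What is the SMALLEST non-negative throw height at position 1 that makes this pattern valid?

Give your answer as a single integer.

Answer: 1

Derivation:
i=0: (0 + 5) mod 5 = 0
i=1: s[i]=? (unknown)
i=2: (2 + 6) mod 5 = 3
i=3: (3 + 6) mod 5 = 4
i=4: (4 + 2) mod 5 = 1
Known residues: [0, 1, 3, 4]; need a permutation of 0..4, so missing residue r = 2
Need (1 + s) mod 5 = 2; smallest s = (2 - 1) mod 5 = 1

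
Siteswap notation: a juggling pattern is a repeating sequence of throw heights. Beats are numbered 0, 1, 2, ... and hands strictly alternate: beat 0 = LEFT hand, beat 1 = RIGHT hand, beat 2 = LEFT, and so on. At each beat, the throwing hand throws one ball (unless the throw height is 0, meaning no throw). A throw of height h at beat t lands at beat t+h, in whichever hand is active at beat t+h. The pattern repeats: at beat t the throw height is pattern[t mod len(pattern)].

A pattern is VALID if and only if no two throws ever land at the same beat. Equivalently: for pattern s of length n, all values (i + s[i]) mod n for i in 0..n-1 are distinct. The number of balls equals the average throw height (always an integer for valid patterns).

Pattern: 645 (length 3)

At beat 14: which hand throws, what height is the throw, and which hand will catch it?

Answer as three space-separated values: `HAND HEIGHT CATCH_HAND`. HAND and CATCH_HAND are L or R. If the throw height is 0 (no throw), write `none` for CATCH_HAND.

Beat 14: 14 mod 2 = 0, so hand = L
Throw height = pattern[14 mod 3] = pattern[2] = 5
Lands at beat 14+5=19, 19 mod 2 = 1, so catch hand = R

Answer: L 5 R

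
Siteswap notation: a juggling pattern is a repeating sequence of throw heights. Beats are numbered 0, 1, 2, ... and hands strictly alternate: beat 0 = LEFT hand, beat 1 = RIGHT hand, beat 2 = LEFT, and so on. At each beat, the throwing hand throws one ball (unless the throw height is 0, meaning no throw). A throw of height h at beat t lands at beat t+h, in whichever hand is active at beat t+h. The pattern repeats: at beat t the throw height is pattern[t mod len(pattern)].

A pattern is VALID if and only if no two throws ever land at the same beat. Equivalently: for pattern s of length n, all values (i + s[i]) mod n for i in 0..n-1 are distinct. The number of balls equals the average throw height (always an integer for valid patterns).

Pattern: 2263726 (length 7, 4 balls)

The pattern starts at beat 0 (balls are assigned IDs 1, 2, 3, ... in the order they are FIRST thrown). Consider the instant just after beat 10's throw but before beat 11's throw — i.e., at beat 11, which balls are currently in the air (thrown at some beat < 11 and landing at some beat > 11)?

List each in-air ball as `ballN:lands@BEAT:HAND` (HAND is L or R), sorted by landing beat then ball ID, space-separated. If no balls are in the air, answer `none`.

Answer: ball2:lands@12:L ball1:lands@13:R ball4:lands@15:R

Derivation:
Beat 0 (L): throw ball1 h=2 -> lands@2:L; in-air after throw: [b1@2:L]
Beat 1 (R): throw ball2 h=2 -> lands@3:R; in-air after throw: [b1@2:L b2@3:R]
Beat 2 (L): throw ball1 h=6 -> lands@8:L; in-air after throw: [b2@3:R b1@8:L]
Beat 3 (R): throw ball2 h=3 -> lands@6:L; in-air after throw: [b2@6:L b1@8:L]
Beat 4 (L): throw ball3 h=7 -> lands@11:R; in-air after throw: [b2@6:L b1@8:L b3@11:R]
Beat 5 (R): throw ball4 h=2 -> lands@7:R; in-air after throw: [b2@6:L b4@7:R b1@8:L b3@11:R]
Beat 6 (L): throw ball2 h=6 -> lands@12:L; in-air after throw: [b4@7:R b1@8:L b3@11:R b2@12:L]
Beat 7 (R): throw ball4 h=2 -> lands@9:R; in-air after throw: [b1@8:L b4@9:R b3@11:R b2@12:L]
Beat 8 (L): throw ball1 h=2 -> lands@10:L; in-air after throw: [b4@9:R b1@10:L b3@11:R b2@12:L]
Beat 9 (R): throw ball4 h=6 -> lands@15:R; in-air after throw: [b1@10:L b3@11:R b2@12:L b4@15:R]
Beat 10 (L): throw ball1 h=3 -> lands@13:R; in-air after throw: [b3@11:R b2@12:L b1@13:R b4@15:R]
Beat 11 (R): throw ball3 h=7 -> lands@18:L; in-air after throw: [b2@12:L b1@13:R b4@15:R b3@18:L]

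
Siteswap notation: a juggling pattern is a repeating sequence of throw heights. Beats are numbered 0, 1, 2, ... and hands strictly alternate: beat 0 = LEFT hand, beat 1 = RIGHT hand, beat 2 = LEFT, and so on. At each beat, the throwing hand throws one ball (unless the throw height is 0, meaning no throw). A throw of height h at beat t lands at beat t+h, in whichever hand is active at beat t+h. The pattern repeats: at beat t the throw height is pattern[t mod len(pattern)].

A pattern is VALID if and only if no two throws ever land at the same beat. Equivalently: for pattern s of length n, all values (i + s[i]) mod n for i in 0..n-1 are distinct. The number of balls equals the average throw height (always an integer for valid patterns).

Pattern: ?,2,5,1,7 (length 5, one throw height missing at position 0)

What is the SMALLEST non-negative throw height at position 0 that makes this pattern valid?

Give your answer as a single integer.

i=0: s[i]=? (unknown)
i=1: (1 + 2) mod 5 = 3
i=2: (2 + 5) mod 5 = 2
i=3: (3 + 1) mod 5 = 4
i=4: (4 + 7) mod 5 = 1
Known residues: [1, 2, 3, 4]; need a permutation of 0..4, so missing residue r = 0
Need (0 + s) mod 5 = 0; smallest s = (0 - 0) mod 5 = 0

Answer: 0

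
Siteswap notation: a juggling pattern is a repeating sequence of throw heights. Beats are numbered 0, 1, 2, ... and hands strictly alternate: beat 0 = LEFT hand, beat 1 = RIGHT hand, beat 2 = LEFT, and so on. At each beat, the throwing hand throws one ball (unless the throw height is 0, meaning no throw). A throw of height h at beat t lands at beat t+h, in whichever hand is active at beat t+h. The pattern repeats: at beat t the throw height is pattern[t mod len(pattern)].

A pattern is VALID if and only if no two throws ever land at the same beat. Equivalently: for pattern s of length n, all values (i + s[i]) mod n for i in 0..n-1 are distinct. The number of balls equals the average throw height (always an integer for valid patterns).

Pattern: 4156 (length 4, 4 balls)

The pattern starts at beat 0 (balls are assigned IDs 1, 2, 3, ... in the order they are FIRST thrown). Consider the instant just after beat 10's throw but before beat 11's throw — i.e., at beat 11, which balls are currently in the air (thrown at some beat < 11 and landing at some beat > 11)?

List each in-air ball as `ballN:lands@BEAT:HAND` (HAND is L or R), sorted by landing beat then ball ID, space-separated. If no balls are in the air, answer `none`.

Answer: ball1:lands@12:L ball2:lands@13:R ball3:lands@15:R

Derivation:
Beat 0 (L): throw ball1 h=4 -> lands@4:L; in-air after throw: [b1@4:L]
Beat 1 (R): throw ball2 h=1 -> lands@2:L; in-air after throw: [b2@2:L b1@4:L]
Beat 2 (L): throw ball2 h=5 -> lands@7:R; in-air after throw: [b1@4:L b2@7:R]
Beat 3 (R): throw ball3 h=6 -> lands@9:R; in-air after throw: [b1@4:L b2@7:R b3@9:R]
Beat 4 (L): throw ball1 h=4 -> lands@8:L; in-air after throw: [b2@7:R b1@8:L b3@9:R]
Beat 5 (R): throw ball4 h=1 -> lands@6:L; in-air after throw: [b4@6:L b2@7:R b1@8:L b3@9:R]
Beat 6 (L): throw ball4 h=5 -> lands@11:R; in-air after throw: [b2@7:R b1@8:L b3@9:R b4@11:R]
Beat 7 (R): throw ball2 h=6 -> lands@13:R; in-air after throw: [b1@8:L b3@9:R b4@11:R b2@13:R]
Beat 8 (L): throw ball1 h=4 -> lands@12:L; in-air after throw: [b3@9:R b4@11:R b1@12:L b2@13:R]
Beat 9 (R): throw ball3 h=1 -> lands@10:L; in-air after throw: [b3@10:L b4@11:R b1@12:L b2@13:R]
Beat 10 (L): throw ball3 h=5 -> lands@15:R; in-air after throw: [b4@11:R b1@12:L b2@13:R b3@15:R]
Beat 11 (R): throw ball4 h=6 -> lands@17:R; in-air after throw: [b1@12:L b2@13:R b3@15:R b4@17:R]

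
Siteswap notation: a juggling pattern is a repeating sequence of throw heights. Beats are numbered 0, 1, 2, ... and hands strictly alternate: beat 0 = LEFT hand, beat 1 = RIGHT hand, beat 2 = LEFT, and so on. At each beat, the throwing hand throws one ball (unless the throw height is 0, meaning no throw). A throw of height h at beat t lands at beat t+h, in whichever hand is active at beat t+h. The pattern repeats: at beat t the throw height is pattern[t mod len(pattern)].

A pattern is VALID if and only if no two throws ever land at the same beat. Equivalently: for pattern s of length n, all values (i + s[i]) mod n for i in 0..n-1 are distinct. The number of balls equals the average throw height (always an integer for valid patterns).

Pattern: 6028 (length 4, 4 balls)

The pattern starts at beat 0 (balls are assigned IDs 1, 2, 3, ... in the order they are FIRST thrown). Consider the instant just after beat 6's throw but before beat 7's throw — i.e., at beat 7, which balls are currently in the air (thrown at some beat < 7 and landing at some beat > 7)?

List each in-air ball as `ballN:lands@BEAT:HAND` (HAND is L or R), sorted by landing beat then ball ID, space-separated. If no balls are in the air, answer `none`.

Answer: ball1:lands@8:L ball2:lands@10:L ball3:lands@11:R

Derivation:
Beat 0 (L): throw ball1 h=6 -> lands@6:L; in-air after throw: [b1@6:L]
Beat 2 (L): throw ball2 h=2 -> lands@4:L; in-air after throw: [b2@4:L b1@6:L]
Beat 3 (R): throw ball3 h=8 -> lands@11:R; in-air after throw: [b2@4:L b1@6:L b3@11:R]
Beat 4 (L): throw ball2 h=6 -> lands@10:L; in-air after throw: [b1@6:L b2@10:L b3@11:R]
Beat 6 (L): throw ball1 h=2 -> lands@8:L; in-air after throw: [b1@8:L b2@10:L b3@11:R]
Beat 7 (R): throw ball4 h=8 -> lands@15:R; in-air after throw: [b1@8:L b2@10:L b3@11:R b4@15:R]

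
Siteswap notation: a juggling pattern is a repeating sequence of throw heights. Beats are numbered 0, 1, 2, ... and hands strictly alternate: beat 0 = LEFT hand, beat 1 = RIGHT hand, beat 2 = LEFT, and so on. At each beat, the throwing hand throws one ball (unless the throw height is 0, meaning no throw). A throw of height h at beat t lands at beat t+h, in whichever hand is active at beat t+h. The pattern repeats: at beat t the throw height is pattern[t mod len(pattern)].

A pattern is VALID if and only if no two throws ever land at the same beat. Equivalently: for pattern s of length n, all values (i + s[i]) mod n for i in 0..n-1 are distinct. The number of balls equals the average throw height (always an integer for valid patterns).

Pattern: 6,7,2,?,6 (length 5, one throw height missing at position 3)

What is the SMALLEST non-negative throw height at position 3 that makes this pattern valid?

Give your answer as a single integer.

i=0: (0 + 6) mod 5 = 1
i=1: (1 + 7) mod 5 = 3
i=2: (2 + 2) mod 5 = 4
i=3: s[i]=? (unknown)
i=4: (4 + 6) mod 5 = 0
Known residues: [0, 1, 3, 4]; need a permutation of 0..4, so missing residue r = 2
Need (3 + s) mod 5 = 2; smallest s = (2 - 3) mod 5 = 4

Answer: 4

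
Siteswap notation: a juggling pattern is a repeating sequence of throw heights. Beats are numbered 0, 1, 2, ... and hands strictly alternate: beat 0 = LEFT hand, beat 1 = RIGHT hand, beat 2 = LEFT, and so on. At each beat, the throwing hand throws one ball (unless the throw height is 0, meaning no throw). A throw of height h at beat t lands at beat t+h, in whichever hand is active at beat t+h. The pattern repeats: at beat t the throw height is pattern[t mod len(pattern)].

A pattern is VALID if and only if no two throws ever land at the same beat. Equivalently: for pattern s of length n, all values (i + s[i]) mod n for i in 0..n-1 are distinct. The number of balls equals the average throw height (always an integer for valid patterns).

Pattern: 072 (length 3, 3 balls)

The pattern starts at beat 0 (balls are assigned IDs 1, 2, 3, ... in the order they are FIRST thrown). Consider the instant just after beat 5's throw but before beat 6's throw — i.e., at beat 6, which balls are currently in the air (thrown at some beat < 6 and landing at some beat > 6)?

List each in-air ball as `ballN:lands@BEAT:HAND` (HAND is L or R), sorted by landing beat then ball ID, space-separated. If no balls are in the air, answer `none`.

Answer: ball3:lands@7:R ball1:lands@8:L ball2:lands@11:R

Derivation:
Beat 1 (R): throw ball1 h=7 -> lands@8:L; in-air after throw: [b1@8:L]
Beat 2 (L): throw ball2 h=2 -> lands@4:L; in-air after throw: [b2@4:L b1@8:L]
Beat 4 (L): throw ball2 h=7 -> lands@11:R; in-air after throw: [b1@8:L b2@11:R]
Beat 5 (R): throw ball3 h=2 -> lands@7:R; in-air after throw: [b3@7:R b1@8:L b2@11:R]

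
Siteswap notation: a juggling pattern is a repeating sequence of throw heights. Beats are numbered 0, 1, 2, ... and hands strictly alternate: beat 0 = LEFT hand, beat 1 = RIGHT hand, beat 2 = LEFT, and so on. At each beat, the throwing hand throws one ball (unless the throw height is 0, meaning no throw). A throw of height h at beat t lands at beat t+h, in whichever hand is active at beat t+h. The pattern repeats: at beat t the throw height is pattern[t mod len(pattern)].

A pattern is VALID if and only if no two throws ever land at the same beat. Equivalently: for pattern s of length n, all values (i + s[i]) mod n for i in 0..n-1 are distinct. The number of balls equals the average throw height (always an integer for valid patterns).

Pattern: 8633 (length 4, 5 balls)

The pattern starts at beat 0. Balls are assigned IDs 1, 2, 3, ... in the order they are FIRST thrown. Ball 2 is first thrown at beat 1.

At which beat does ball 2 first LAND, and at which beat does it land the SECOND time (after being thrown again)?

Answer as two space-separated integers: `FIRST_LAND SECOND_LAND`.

Beat 0 (L): throw ball1 h=8 -> lands@8:L; in-air after throw: [b1@8:L]
Beat 1 (R): throw ball2 h=6 -> lands@7:R; in-air after throw: [b2@7:R b1@8:L]
Beat 2 (L): throw ball3 h=3 -> lands@5:R; in-air after throw: [b3@5:R b2@7:R b1@8:L]
Beat 3 (R): throw ball4 h=3 -> lands@6:L; in-air after throw: [b3@5:R b4@6:L b2@7:R b1@8:L]
Beat 4 (L): throw ball5 h=8 -> lands@12:L; in-air after throw: [b3@5:R b4@6:L b2@7:R b1@8:L b5@12:L]
Beat 5 (R): throw ball3 h=6 -> lands@11:R; in-air after throw: [b4@6:L b2@7:R b1@8:L b3@11:R b5@12:L]
Beat 6 (L): throw ball4 h=3 -> lands@9:R; in-air after throw: [b2@7:R b1@8:L b4@9:R b3@11:R b5@12:L]
Beat 7 (R): throw ball2 h=3 -> lands@10:L; in-air after throw: [b1@8:L b4@9:R b2@10:L b3@11:R b5@12:L]
Beat 8 (L): throw ball1 h=8 -> lands@16:L; in-air after throw: [b4@9:R b2@10:L b3@11:R b5@12:L b1@16:L]
Beat 9 (R): throw ball4 h=6 -> lands@15:R; in-air after throw: [b2@10:L b3@11:R b5@12:L b4@15:R b1@16:L]
Beat 10 (L): throw ball2 h=3 -> lands@13:R; in-air after throw: [b3@11:R b5@12:L b2@13:R b4@15:R b1@16:L]
Ball 2: thrown@1 h=6 -> first land @7; rethrown@7 h=3 -> second land @10

Answer: 7 10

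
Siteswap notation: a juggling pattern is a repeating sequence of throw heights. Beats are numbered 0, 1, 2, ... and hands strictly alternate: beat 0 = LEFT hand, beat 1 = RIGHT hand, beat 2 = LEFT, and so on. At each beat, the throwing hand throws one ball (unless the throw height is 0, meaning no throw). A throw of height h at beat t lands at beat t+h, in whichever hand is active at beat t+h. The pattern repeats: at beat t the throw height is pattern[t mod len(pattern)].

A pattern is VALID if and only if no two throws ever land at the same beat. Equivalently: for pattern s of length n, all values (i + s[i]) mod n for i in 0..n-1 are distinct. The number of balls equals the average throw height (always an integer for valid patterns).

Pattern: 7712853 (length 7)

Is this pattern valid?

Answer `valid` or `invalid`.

i=0: (i + s[i]) mod n = (0 + 7) mod 7 = 0
i=1: (i + s[i]) mod n = (1 + 7) mod 7 = 1
i=2: (i + s[i]) mod n = (2 + 1) mod 7 = 3
i=3: (i + s[i]) mod n = (3 + 2) mod 7 = 5
i=4: (i + s[i]) mod n = (4 + 8) mod 7 = 5
i=5: (i + s[i]) mod n = (5 + 5) mod 7 = 3
i=6: (i + s[i]) mod n = (6 + 3) mod 7 = 2
Residues: [0, 1, 3, 5, 5, 3, 2], distinct: False

Answer: invalid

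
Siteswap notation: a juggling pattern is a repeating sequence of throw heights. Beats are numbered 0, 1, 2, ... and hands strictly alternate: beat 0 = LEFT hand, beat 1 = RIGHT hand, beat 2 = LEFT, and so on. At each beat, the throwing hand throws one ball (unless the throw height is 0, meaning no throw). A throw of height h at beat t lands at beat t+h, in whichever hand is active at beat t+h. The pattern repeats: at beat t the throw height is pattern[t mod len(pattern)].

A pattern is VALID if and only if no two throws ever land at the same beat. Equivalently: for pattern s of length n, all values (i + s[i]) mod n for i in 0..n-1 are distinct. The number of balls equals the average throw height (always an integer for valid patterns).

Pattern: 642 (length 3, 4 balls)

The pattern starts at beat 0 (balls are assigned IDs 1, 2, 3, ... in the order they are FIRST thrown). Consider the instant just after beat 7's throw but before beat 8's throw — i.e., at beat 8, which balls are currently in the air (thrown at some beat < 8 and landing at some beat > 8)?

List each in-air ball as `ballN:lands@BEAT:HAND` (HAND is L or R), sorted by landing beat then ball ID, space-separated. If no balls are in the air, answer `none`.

Beat 0 (L): throw ball1 h=6 -> lands@6:L; in-air after throw: [b1@6:L]
Beat 1 (R): throw ball2 h=4 -> lands@5:R; in-air after throw: [b2@5:R b1@6:L]
Beat 2 (L): throw ball3 h=2 -> lands@4:L; in-air after throw: [b3@4:L b2@5:R b1@6:L]
Beat 3 (R): throw ball4 h=6 -> lands@9:R; in-air after throw: [b3@4:L b2@5:R b1@6:L b4@9:R]
Beat 4 (L): throw ball3 h=4 -> lands@8:L; in-air after throw: [b2@5:R b1@6:L b3@8:L b4@9:R]
Beat 5 (R): throw ball2 h=2 -> lands@7:R; in-air after throw: [b1@6:L b2@7:R b3@8:L b4@9:R]
Beat 6 (L): throw ball1 h=6 -> lands@12:L; in-air after throw: [b2@7:R b3@8:L b4@9:R b1@12:L]
Beat 7 (R): throw ball2 h=4 -> lands@11:R; in-air after throw: [b3@8:L b4@9:R b2@11:R b1@12:L]
Beat 8 (L): throw ball3 h=2 -> lands@10:L; in-air after throw: [b4@9:R b3@10:L b2@11:R b1@12:L]

Answer: ball4:lands@9:R ball2:lands@11:R ball1:lands@12:L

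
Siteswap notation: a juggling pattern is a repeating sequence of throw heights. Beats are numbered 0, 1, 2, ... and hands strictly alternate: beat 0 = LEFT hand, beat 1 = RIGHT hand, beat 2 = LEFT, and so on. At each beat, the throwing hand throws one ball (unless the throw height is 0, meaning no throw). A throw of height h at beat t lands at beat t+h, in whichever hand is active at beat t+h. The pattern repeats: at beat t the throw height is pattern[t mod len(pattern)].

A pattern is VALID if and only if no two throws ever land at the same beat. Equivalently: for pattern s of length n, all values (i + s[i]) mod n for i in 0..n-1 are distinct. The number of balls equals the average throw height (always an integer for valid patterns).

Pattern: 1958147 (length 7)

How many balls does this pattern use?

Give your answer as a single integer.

Answer: 5

Derivation:
Pattern = [1, 9, 5, 8, 1, 4, 7], length n = 7
  position 0: throw height = 1, running sum = 1
  position 1: throw height = 9, running sum = 10
  position 2: throw height = 5, running sum = 15
  position 3: throw height = 8, running sum = 23
  position 4: throw height = 1, running sum = 24
  position 5: throw height = 4, running sum = 28
  position 6: throw height = 7, running sum = 35
Total sum = 35; balls = sum / n = 35 / 7 = 5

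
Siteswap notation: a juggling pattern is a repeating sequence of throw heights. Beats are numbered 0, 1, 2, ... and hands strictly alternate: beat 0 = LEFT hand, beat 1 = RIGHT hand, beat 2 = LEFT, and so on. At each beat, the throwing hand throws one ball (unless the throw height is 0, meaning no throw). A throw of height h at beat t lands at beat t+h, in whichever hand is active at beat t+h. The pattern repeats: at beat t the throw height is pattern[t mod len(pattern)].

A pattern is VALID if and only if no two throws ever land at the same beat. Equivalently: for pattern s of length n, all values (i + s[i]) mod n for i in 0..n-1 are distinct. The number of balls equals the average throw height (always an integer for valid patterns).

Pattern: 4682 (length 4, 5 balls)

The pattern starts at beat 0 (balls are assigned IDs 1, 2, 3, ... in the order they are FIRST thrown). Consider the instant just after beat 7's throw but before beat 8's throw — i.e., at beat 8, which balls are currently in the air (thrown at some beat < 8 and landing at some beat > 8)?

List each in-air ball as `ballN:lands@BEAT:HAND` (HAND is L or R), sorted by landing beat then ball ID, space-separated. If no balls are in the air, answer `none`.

Beat 0 (L): throw ball1 h=4 -> lands@4:L; in-air after throw: [b1@4:L]
Beat 1 (R): throw ball2 h=6 -> lands@7:R; in-air after throw: [b1@4:L b2@7:R]
Beat 2 (L): throw ball3 h=8 -> lands@10:L; in-air after throw: [b1@4:L b2@7:R b3@10:L]
Beat 3 (R): throw ball4 h=2 -> lands@5:R; in-air after throw: [b1@4:L b4@5:R b2@7:R b3@10:L]
Beat 4 (L): throw ball1 h=4 -> lands@8:L; in-air after throw: [b4@5:R b2@7:R b1@8:L b3@10:L]
Beat 5 (R): throw ball4 h=6 -> lands@11:R; in-air after throw: [b2@7:R b1@8:L b3@10:L b4@11:R]
Beat 6 (L): throw ball5 h=8 -> lands@14:L; in-air after throw: [b2@7:R b1@8:L b3@10:L b4@11:R b5@14:L]
Beat 7 (R): throw ball2 h=2 -> lands@9:R; in-air after throw: [b1@8:L b2@9:R b3@10:L b4@11:R b5@14:L]
Beat 8 (L): throw ball1 h=4 -> lands@12:L; in-air after throw: [b2@9:R b3@10:L b4@11:R b1@12:L b5@14:L]

Answer: ball2:lands@9:R ball3:lands@10:L ball4:lands@11:R ball5:lands@14:L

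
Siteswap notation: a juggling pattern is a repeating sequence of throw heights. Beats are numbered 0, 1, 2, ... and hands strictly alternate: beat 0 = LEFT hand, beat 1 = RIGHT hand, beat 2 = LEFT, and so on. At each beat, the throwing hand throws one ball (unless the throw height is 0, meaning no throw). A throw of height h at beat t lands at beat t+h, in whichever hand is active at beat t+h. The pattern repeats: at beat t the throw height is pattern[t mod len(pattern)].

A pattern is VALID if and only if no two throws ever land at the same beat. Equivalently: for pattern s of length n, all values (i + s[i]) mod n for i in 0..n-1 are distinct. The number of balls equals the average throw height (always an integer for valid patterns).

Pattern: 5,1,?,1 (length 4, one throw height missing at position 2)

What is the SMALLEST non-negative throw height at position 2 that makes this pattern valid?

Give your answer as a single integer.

i=0: (0 + 5) mod 4 = 1
i=1: (1 + 1) mod 4 = 2
i=2: s[i]=? (unknown)
i=3: (3 + 1) mod 4 = 0
Known residues: [0, 1, 2]; need a permutation of 0..3, so missing residue r = 3
Need (2 + s) mod 4 = 3; smallest s = (3 - 2) mod 4 = 1

Answer: 1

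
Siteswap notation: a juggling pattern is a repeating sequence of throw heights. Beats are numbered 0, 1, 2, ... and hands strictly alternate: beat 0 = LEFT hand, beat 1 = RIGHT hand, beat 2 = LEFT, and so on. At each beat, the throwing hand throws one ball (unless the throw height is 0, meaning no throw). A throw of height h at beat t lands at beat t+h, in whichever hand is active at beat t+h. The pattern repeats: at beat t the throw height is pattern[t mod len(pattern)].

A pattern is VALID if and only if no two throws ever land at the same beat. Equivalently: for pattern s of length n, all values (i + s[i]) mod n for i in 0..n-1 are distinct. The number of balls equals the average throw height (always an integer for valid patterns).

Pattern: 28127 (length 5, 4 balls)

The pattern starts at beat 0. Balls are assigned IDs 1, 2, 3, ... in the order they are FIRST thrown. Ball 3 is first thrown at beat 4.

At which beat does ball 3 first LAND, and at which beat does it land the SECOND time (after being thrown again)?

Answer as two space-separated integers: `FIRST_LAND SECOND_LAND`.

Answer: 11 19

Derivation:
Beat 0 (L): throw ball1 h=2 -> lands@2:L; in-air after throw: [b1@2:L]
Beat 1 (R): throw ball2 h=8 -> lands@9:R; in-air after throw: [b1@2:L b2@9:R]
Beat 2 (L): throw ball1 h=1 -> lands@3:R; in-air after throw: [b1@3:R b2@9:R]
Beat 3 (R): throw ball1 h=2 -> lands@5:R; in-air after throw: [b1@5:R b2@9:R]
Beat 4 (L): throw ball3 h=7 -> lands@11:R; in-air after throw: [b1@5:R b2@9:R b3@11:R]
Beat 5 (R): throw ball1 h=2 -> lands@7:R; in-air after throw: [b1@7:R b2@9:R b3@11:R]
Beat 6 (L): throw ball4 h=8 -> lands@14:L; in-air after throw: [b1@7:R b2@9:R b3@11:R b4@14:L]
Beat 7 (R): throw ball1 h=1 -> lands@8:L; in-air after throw: [b1@8:L b2@9:R b3@11:R b4@14:L]
Beat 8 (L): throw ball1 h=2 -> lands@10:L; in-air after throw: [b2@9:R b1@10:L b3@11:R b4@14:L]
Beat 9 (R): throw ball2 h=7 -> lands@16:L; in-air after throw: [b1@10:L b3@11:R b4@14:L b2@16:L]
Beat 10 (L): throw ball1 h=2 -> lands@12:L; in-air after throw: [b3@11:R b1@12:L b4@14:L b2@16:L]
Beat 11 (R): throw ball3 h=8 -> lands@19:R; in-air after throw: [b1@12:L b4@14:L b2@16:L b3@19:R]
Beat 12 (L): throw ball1 h=1 -> lands@13:R; in-air after throw: [b1@13:R b4@14:L b2@16:L b3@19:R]
Beat 13 (R): throw ball1 h=2 -> lands@15:R; in-air after throw: [b4@14:L b1@15:R b2@16:L b3@19:R]
Beat 14 (L): throw ball4 h=7 -> lands@21:R; in-air after throw: [b1@15:R b2@16:L b3@19:R b4@21:R]
Beat 15 (R): throw ball1 h=2 -> lands@17:R; in-air after throw: [b2@16:L b1@17:R b3@19:R b4@21:R]
Beat 16 (L): throw ball2 h=8 -> lands@24:L; in-air after throw: [b1@17:R b3@19:R b4@21:R b2@24:L]
Beat 17 (R): throw ball1 h=1 -> lands@18:L; in-air after throw: [b1@18:L b3@19:R b4@21:R b2@24:L]
Beat 18 (L): throw ball1 h=2 -> lands@20:L; in-air after throw: [b3@19:R b1@20:L b4@21:R b2@24:L]
Beat 19 (R): throw ball3 h=7 -> lands@26:L; in-air after throw: [b1@20:L b4@21:R b2@24:L b3@26:L]
Ball 3: thrown@4 h=7 -> first land @11; rethrown@11 h=8 -> second land @19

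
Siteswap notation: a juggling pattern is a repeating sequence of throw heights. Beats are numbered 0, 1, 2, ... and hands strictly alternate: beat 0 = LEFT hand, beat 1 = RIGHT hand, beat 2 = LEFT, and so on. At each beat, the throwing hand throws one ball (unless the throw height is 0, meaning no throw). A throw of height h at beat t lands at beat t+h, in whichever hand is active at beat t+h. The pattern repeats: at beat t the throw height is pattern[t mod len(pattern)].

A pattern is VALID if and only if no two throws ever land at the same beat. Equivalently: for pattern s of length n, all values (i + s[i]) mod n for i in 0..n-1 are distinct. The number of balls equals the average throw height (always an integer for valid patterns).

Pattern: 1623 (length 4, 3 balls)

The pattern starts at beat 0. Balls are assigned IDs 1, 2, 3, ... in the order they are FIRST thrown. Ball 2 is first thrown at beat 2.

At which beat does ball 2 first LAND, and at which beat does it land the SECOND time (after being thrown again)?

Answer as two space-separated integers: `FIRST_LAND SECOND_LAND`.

Beat 0 (L): throw ball1 h=1 -> lands@1:R; in-air after throw: [b1@1:R]
Beat 1 (R): throw ball1 h=6 -> lands@7:R; in-air after throw: [b1@7:R]
Beat 2 (L): throw ball2 h=2 -> lands@4:L; in-air after throw: [b2@4:L b1@7:R]
Beat 3 (R): throw ball3 h=3 -> lands@6:L; in-air after throw: [b2@4:L b3@6:L b1@7:R]
Beat 4 (L): throw ball2 h=1 -> lands@5:R; in-air after throw: [b2@5:R b3@6:L b1@7:R]
Beat 5 (R): throw ball2 h=6 -> lands@11:R; in-air after throw: [b3@6:L b1@7:R b2@11:R]
Ball 2: thrown@2 h=2 -> first land @4; rethrown@4 h=1 -> second land @5

Answer: 4 5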